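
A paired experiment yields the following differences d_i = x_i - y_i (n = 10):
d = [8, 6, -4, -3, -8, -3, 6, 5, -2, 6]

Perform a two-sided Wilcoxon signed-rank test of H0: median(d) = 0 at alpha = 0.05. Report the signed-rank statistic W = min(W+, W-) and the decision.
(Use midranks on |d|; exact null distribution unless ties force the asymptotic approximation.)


Step 1: Drop any zero differences (none here) and take |d_i|.
|d| = [8, 6, 4, 3, 8, 3, 6, 5, 2, 6]
Step 2: Midrank |d_i| (ties get averaged ranks).
ranks: |8|->9.5, |6|->7, |4|->4, |3|->2.5, |8|->9.5, |3|->2.5, |6|->7, |5|->5, |2|->1, |6|->7
Step 3: Attach original signs; sum ranks with positive sign and with negative sign.
W+ = 9.5 + 7 + 7 + 5 + 7 = 35.5
W- = 4 + 2.5 + 9.5 + 2.5 + 1 = 19.5
(Check: W+ + W- = 55 should equal n(n+1)/2 = 55.)
Step 4: Test statistic W = min(W+, W-) = 19.5.
Step 5: Ties in |d|, so use the tie-corrected normal approximation.
        E[W] = n(n+1)/4 = 10*11/4 = 27.5.
        Tie groups: |d|=3 (t=2), |d|=6 (t=3), |d|=8 (t=2); sum(t^3 - t) = 36.
        Var[W] = n(n+1)(2n+1)/24 - sum(t^3-t)/48 = 2310/24 - 36/48 = 95.5.
        z = (W - E[W]) / sqrt(Var[W]) = (19.5 - 27.5) / 9.7724 = -0.8186.
        Two-sided p = 2*Phi(z) = 0.412997.
Step 6: alpha = 0.05. fail to reject H0.

W+ = 35.5, W- = 19.5, W = min = 19.5, p = 0.412997, fail to reject H0.


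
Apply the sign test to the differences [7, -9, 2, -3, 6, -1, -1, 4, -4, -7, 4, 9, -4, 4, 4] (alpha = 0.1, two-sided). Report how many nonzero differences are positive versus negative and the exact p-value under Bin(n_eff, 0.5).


Step 1: Discard zero differences. Original n = 15; n_eff = number of nonzero differences = 15.
Nonzero differences (with sign): +7, -9, +2, -3, +6, -1, -1, +4, -4, -7, +4, +9, -4, +4, +4
Step 2: Count signs: positive = 8, negative = 7.
Step 3: Under H0: P(positive) = 0.5, so the number of positives S ~ Bin(15, 0.5).
Step 4: Two-sided exact p-value = sum of Bin(15,0.5) probabilities at or below the observed probability = 1.000000.
Step 5: alpha = 0.1. fail to reject H0.

n_eff = 15, pos = 8, neg = 7, p = 1.000000, fail to reject H0.


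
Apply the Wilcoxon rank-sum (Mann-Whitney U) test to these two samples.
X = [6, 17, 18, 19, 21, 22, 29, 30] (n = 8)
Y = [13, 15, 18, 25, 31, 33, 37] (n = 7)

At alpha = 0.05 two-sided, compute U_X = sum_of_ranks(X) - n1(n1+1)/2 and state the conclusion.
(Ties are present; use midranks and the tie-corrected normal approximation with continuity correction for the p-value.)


Step 1: Combine and sort all 15 observations; assign midranks.
sorted (value, group): (6,X), (13,Y), (15,Y), (17,X), (18,X), (18,Y), (19,X), (21,X), (22,X), (25,Y), (29,X), (30,X), (31,Y), (33,Y), (37,Y)
ranks: 6->1, 13->2, 15->3, 17->4, 18->5.5, 18->5.5, 19->7, 21->8, 22->9, 25->10, 29->11, 30->12, 31->13, 33->14, 37->15
Step 2: Rank sum for X: R1 = 1 + 4 + 5.5 + 7 + 8 + 9 + 11 + 12 = 57.5.
Step 3: U_X = R1 - n1(n1+1)/2 = 57.5 - 8*9/2 = 57.5 - 36 = 21.5.
       U_Y = n1*n2 - U_X = 56 - 21.5 = 34.5.
Step 4: Ties are present, so use the tie-corrected normal approximation (with continuity correction) for the p-value.
Step 5: p-value = 0.487064; compare to alpha = 0.05. fail to reject H0.

U_X = 21.5, p = 0.487064, fail to reject H0 at alpha = 0.05.


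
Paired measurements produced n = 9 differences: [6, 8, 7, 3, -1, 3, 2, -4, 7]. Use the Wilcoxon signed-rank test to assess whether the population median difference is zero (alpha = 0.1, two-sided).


Step 1: Drop any zero differences (none here) and take |d_i|.
|d| = [6, 8, 7, 3, 1, 3, 2, 4, 7]
Step 2: Midrank |d_i| (ties get averaged ranks).
ranks: |6|->6, |8|->9, |7|->7.5, |3|->3.5, |1|->1, |3|->3.5, |2|->2, |4|->5, |7|->7.5
Step 3: Attach original signs; sum ranks with positive sign and with negative sign.
W+ = 6 + 9 + 7.5 + 3.5 + 3.5 + 2 + 7.5 = 39
W- = 1 + 5 = 6
(Check: W+ + W- = 45 should equal n(n+1)/2 = 45.)
Step 4: Test statistic W = min(W+, W-) = 6.
Step 5: Ties in |d|, so use the tie-corrected normal approximation.
        E[W] = n(n+1)/4 = 9*10/4 = 22.5.
        Tie groups: |d|=3 (t=2), |d|=7 (t=2); sum(t^3 - t) = 12.
        Var[W] = n(n+1)(2n+1)/24 - sum(t^3-t)/48 = 1710/24 - 12/48 = 71.
        z = (W - E[W]) / sqrt(Var[W]) = (6 - 22.5) / 8.4261 = -1.9582.
        Two-sided p = 2*Phi(z) = 0.050208.
Step 6: alpha = 0.1. reject H0.

W+ = 39, W- = 6, W = min = 6, p = 0.050208, reject H0.


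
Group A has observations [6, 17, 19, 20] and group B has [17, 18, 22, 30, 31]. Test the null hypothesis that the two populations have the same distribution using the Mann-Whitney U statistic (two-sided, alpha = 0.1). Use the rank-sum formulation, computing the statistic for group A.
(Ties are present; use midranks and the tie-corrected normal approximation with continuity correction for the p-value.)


Step 1: Combine and sort all 9 observations; assign midranks.
sorted (value, group): (6,X), (17,X), (17,Y), (18,Y), (19,X), (20,X), (22,Y), (30,Y), (31,Y)
ranks: 6->1, 17->2.5, 17->2.5, 18->4, 19->5, 20->6, 22->7, 30->8, 31->9
Step 2: Rank sum for X: R1 = 1 + 2.5 + 5 + 6 = 14.5.
Step 3: U_X = R1 - n1(n1+1)/2 = 14.5 - 4*5/2 = 14.5 - 10 = 4.5.
       U_Y = n1*n2 - U_X = 20 - 4.5 = 15.5.
Step 4: Ties are present, so use the tie-corrected normal approximation (with continuity correction) for the p-value.
Step 5: p-value = 0.218742; compare to alpha = 0.1. fail to reject H0.

U_X = 4.5, p = 0.218742, fail to reject H0 at alpha = 0.1.


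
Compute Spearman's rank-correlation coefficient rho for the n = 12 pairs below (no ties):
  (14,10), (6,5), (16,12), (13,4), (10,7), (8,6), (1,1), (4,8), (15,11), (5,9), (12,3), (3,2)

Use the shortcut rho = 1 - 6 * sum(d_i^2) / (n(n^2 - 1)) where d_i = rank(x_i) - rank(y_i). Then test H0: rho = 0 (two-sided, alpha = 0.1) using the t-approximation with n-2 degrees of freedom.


Step 1: Rank x and y separately (midranks; no ties here).
rank(x): 14->10, 6->5, 16->12, 13->9, 10->7, 8->6, 1->1, 4->3, 15->11, 5->4, 12->8, 3->2
rank(y): 10->10, 5->5, 12->12, 4->4, 7->7, 6->6, 1->1, 8->8, 11->11, 9->9, 3->3, 2->2
Step 2: d_i = R_x(i) - R_y(i); compute d_i^2.
  (10-10)^2=0, (5-5)^2=0, (12-12)^2=0, (9-4)^2=25, (7-7)^2=0, (6-6)^2=0, (1-1)^2=0, (3-8)^2=25, (11-11)^2=0, (4-9)^2=25, (8-3)^2=25, (2-2)^2=0
sum(d^2) = 100.
Step 3: rho = 1 - 6*100 / (12*(12^2 - 1)) = 1 - 600/1716 = 0.650350.
Step 4: Under H0, t = rho * sqrt((n-2)/(1-rho^2)) = 2.7073 ~ t(10).
Step 5: Two-sided p-value from the t-distribution with 10 df = 0.022034.
Step 6: alpha = 0.1. reject H0.

rho = 0.6503, p = 0.022034, reject H0 at alpha = 0.1.


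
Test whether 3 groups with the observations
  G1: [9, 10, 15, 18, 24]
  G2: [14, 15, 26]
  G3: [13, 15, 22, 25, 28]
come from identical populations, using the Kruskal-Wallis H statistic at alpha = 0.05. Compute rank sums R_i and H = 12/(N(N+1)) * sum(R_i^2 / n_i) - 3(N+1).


Step 1: Combine all N = 13 observations and assign midranks.
sorted (value, group, rank): (9,G1,1), (10,G1,2), (13,G3,3), (14,G2,4), (15,G1,6), (15,G2,6), (15,G3,6), (18,G1,8), (22,G3,9), (24,G1,10), (25,G3,11), (26,G2,12), (28,G3,13)
Step 2: Sum ranks within each group.
R_1 = 27 (n_1 = 5)
R_2 = 22 (n_2 = 3)
R_3 = 42 (n_3 = 5)
Step 3: H = 12/(N(N+1)) * sum(R_i^2/n_i) - 3(N+1)
     = 12/(13*14) * (27^2/5 + 22^2/3 + 42^2/5) - 3*14
     = 0.065934 * 659.933 - 42
     = 1.512088.
Step 4: Ties present; correction factor C = 1 - 24/(13^3 - 13) = 0.989011. Corrected H = 1.512088 / 0.989011 = 1.528889.
Step 5: Under H0, H ~ chi^2(2); p-value = 0.465593.
Step 6: alpha = 0.05. fail to reject H0.

H = 1.5289, df = 2, p = 0.465593, fail to reject H0.


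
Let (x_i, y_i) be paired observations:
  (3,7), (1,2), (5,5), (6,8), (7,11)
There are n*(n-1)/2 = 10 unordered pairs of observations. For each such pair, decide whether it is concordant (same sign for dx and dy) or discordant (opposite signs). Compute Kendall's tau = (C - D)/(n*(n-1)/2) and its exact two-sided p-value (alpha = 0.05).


Step 1: Enumerate the 10 unordered pairs (i,j) with i<j and classify each by sign(x_j-x_i) * sign(y_j-y_i).
  (1,2):dx=-2,dy=-5->C; (1,3):dx=+2,dy=-2->D; (1,4):dx=+3,dy=+1->C; (1,5):dx=+4,dy=+4->C
  (2,3):dx=+4,dy=+3->C; (2,4):dx=+5,dy=+6->C; (2,5):dx=+6,dy=+9->C; (3,4):dx=+1,dy=+3->C
  (3,5):dx=+2,dy=+6->C; (4,5):dx=+1,dy=+3->C
Step 2: C = 9, D = 1, total pairs = 10.
Step 3: tau = (C - D)/(n(n-1)/2) = (9 - 1)/10 = 0.800000.
Step 4: Exact two-sided p-value (enumerate n! = 120 permutations of y under H0): p = 0.083333.
Step 5: alpha = 0.05. fail to reject H0.

tau_b = 0.8000 (C=9, D=1), p = 0.083333, fail to reject H0.


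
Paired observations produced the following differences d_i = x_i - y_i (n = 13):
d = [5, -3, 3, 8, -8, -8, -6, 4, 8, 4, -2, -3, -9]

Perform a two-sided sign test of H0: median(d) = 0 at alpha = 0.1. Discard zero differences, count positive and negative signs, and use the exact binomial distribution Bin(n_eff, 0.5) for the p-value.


Step 1: Discard zero differences. Original n = 13; n_eff = number of nonzero differences = 13.
Nonzero differences (with sign): +5, -3, +3, +8, -8, -8, -6, +4, +8, +4, -2, -3, -9
Step 2: Count signs: positive = 6, negative = 7.
Step 3: Under H0: P(positive) = 0.5, so the number of positives S ~ Bin(13, 0.5).
Step 4: Two-sided exact p-value = sum of Bin(13,0.5) probabilities at or below the observed probability = 1.000000.
Step 5: alpha = 0.1. fail to reject H0.

n_eff = 13, pos = 6, neg = 7, p = 1.000000, fail to reject H0.


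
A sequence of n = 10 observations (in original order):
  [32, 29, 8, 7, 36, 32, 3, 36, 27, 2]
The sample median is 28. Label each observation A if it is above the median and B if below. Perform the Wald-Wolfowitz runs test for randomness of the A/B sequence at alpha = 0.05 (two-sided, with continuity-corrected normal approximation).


Step 1: Compute median = 28; label A = above, B = below.
Labels in order: AABBAABABB  (n_A = 5, n_B = 5)
Step 2: Count runs R = 6.
Step 3: Under H0 (random ordering), E[R] = 2*n_A*n_B/(n_A+n_B) + 1 = 2*5*5/10 + 1 = 6.0000.
        Var[R] = 2*n_A*n_B*(2*n_A*n_B - n_A - n_B) / ((n_A+n_B)^2 * (n_A+n_B-1)) = 2000/900 = 2.2222.
        SD[R] = 1.4907.
Step 4: R = E[R], so z = 0 with no continuity correction.
Step 5: Two-sided p-value via normal approximation = 2*(1 - Phi(|z|)) = 1.000000.
Step 6: alpha = 0.05. fail to reject H0.

R = 6, z = 0.0000, p = 1.000000, fail to reject H0.


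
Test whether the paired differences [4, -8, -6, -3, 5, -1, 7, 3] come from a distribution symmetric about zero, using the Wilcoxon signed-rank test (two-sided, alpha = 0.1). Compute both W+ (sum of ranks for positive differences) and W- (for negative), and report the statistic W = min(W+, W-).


Step 1: Drop any zero differences (none here) and take |d_i|.
|d| = [4, 8, 6, 3, 5, 1, 7, 3]
Step 2: Midrank |d_i| (ties get averaged ranks).
ranks: |4|->4, |8|->8, |6|->6, |3|->2.5, |5|->5, |1|->1, |7|->7, |3|->2.5
Step 3: Attach original signs; sum ranks with positive sign and with negative sign.
W+ = 4 + 5 + 7 + 2.5 = 18.5
W- = 8 + 6 + 2.5 + 1 = 17.5
(Check: W+ + W- = 36 should equal n(n+1)/2 = 36.)
Step 4: Test statistic W = min(W+, W-) = 17.5.
Step 5: Ties in |d|, so use the tie-corrected normal approximation.
        E[W] = n(n+1)/4 = 8*9/4 = 18.
        Tie groups: |d|=3 (t=2); sum(t^3 - t) = 6.
        Var[W] = n(n+1)(2n+1)/24 - sum(t^3-t)/48 = 1224/24 - 6/48 = 50.875.
        z = (W - E[W]) / sqrt(Var[W]) = (17.5 - 18) / 7.1327 = -0.0701.
        Two-sided p = 2*Phi(z) = 0.944114.
Step 6: alpha = 0.1. fail to reject H0.

W+ = 18.5, W- = 17.5, W = min = 17.5, p = 0.944114, fail to reject H0.


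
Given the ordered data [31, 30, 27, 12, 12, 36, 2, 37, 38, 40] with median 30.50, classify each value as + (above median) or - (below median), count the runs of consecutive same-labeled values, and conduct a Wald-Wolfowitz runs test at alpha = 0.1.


Step 1: Compute median = 30.50; label A = above, B = below.
Labels in order: ABBBBABAAA  (n_A = 5, n_B = 5)
Step 2: Count runs R = 5.
Step 3: Under H0 (random ordering), E[R] = 2*n_A*n_B/(n_A+n_B) + 1 = 2*5*5/10 + 1 = 6.0000.
        Var[R] = 2*n_A*n_B*(2*n_A*n_B - n_A - n_B) / ((n_A+n_B)^2 * (n_A+n_B-1)) = 2000/900 = 2.2222.
        SD[R] = 1.4907.
Step 4: Continuity-corrected z = (R + 0.5 - E[R]) / SD[R] = (5 + 0.5 - 6.0000) / 1.4907 = -0.3354.
Step 5: Two-sided p-value via normal approximation = 2*(1 - Phi(|z|)) = 0.737316.
Step 6: alpha = 0.1. fail to reject H0.

R = 5, z = -0.3354, p = 0.737316, fail to reject H0.


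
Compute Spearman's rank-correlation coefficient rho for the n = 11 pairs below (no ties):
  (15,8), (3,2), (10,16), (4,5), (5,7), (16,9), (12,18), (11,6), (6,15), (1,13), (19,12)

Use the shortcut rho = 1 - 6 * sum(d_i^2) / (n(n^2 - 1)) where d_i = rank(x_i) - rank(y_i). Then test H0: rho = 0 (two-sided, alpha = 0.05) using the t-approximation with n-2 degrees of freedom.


Step 1: Rank x and y separately (midranks; no ties here).
rank(x): 15->9, 3->2, 10->6, 4->3, 5->4, 16->10, 12->8, 11->7, 6->5, 1->1, 19->11
rank(y): 8->5, 2->1, 16->10, 5->2, 7->4, 9->6, 18->11, 6->3, 15->9, 13->8, 12->7
Step 2: d_i = R_x(i) - R_y(i); compute d_i^2.
  (9-5)^2=16, (2-1)^2=1, (6-10)^2=16, (3-2)^2=1, (4-4)^2=0, (10-6)^2=16, (8-11)^2=9, (7-3)^2=16, (5-9)^2=16, (1-8)^2=49, (11-7)^2=16
sum(d^2) = 156.
Step 3: rho = 1 - 6*156 / (11*(11^2 - 1)) = 1 - 936/1320 = 0.290909.
Step 4: Under H0, t = rho * sqrt((n-2)/(1-rho^2)) = 0.9122 ~ t(9).
Step 5: Two-sided p-value from the t-distribution with 9 df = 0.385457.
Step 6: alpha = 0.05. fail to reject H0.

rho = 0.2909, p = 0.385457, fail to reject H0 at alpha = 0.05.


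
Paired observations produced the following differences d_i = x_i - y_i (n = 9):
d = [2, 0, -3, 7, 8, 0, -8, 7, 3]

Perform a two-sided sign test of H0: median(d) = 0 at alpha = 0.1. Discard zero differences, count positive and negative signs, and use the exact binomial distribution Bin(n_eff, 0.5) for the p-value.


Step 1: Discard zero differences. Original n = 9; n_eff = number of nonzero differences = 7.
Nonzero differences (with sign): +2, -3, +7, +8, -8, +7, +3
Step 2: Count signs: positive = 5, negative = 2.
Step 3: Under H0: P(positive) = 0.5, so the number of positives S ~ Bin(7, 0.5).
Step 4: Two-sided exact p-value = sum of Bin(7,0.5) probabilities at or below the observed probability = 0.453125.
Step 5: alpha = 0.1. fail to reject H0.

n_eff = 7, pos = 5, neg = 2, p = 0.453125, fail to reject H0.


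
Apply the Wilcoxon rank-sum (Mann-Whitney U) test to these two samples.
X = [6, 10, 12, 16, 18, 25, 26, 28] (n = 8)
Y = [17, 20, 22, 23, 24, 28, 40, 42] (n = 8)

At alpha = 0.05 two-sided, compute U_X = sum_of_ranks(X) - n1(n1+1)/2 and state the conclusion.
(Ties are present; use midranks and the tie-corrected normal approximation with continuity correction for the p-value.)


Step 1: Combine and sort all 16 observations; assign midranks.
sorted (value, group): (6,X), (10,X), (12,X), (16,X), (17,Y), (18,X), (20,Y), (22,Y), (23,Y), (24,Y), (25,X), (26,X), (28,X), (28,Y), (40,Y), (42,Y)
ranks: 6->1, 10->2, 12->3, 16->4, 17->5, 18->6, 20->7, 22->8, 23->9, 24->10, 25->11, 26->12, 28->13.5, 28->13.5, 40->15, 42->16
Step 2: Rank sum for X: R1 = 1 + 2 + 3 + 4 + 6 + 11 + 12 + 13.5 = 52.5.
Step 3: U_X = R1 - n1(n1+1)/2 = 52.5 - 8*9/2 = 52.5 - 36 = 16.5.
       U_Y = n1*n2 - U_X = 64 - 16.5 = 47.5.
Step 4: Ties are present, so use the tie-corrected normal approximation (with continuity correction) for the p-value.
Step 5: p-value = 0.114916; compare to alpha = 0.05. fail to reject H0.

U_X = 16.5, p = 0.114916, fail to reject H0 at alpha = 0.05.


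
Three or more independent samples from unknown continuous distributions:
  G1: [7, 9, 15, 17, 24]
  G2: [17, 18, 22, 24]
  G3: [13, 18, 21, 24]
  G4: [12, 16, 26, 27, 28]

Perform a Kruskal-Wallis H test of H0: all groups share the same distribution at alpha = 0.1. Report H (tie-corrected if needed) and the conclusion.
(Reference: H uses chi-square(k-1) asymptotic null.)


Step 1: Combine all N = 18 observations and assign midranks.
sorted (value, group, rank): (7,G1,1), (9,G1,2), (12,G4,3), (13,G3,4), (15,G1,5), (16,G4,6), (17,G1,7.5), (17,G2,7.5), (18,G2,9.5), (18,G3,9.5), (21,G3,11), (22,G2,12), (24,G1,14), (24,G2,14), (24,G3,14), (26,G4,16), (27,G4,17), (28,G4,18)
Step 2: Sum ranks within each group.
R_1 = 29.5 (n_1 = 5)
R_2 = 43 (n_2 = 4)
R_3 = 38.5 (n_3 = 4)
R_4 = 60 (n_4 = 5)
Step 3: H = 12/(N(N+1)) * sum(R_i^2/n_i) - 3(N+1)
     = 12/(18*19) * (29.5^2/5 + 43^2/4 + 38.5^2/4 + 60^2/5) - 3*19
     = 0.035088 * 1726.86 - 57
     = 3.591667.
Step 4: Ties present; correction factor C = 1 - 36/(18^3 - 18) = 0.993808. Corrected H = 3.591667 / 0.993808 = 3.614045.
Step 5: Under H0, H ~ chi^2(3); p-value = 0.306269.
Step 6: alpha = 0.1. fail to reject H0.

H = 3.6140, df = 3, p = 0.306269, fail to reject H0.


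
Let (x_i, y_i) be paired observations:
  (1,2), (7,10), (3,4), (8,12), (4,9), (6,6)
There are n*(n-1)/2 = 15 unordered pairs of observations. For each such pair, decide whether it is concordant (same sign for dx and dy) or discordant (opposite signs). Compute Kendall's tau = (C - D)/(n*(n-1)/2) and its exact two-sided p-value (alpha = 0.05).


Step 1: Enumerate the 15 unordered pairs (i,j) with i<j and classify each by sign(x_j-x_i) * sign(y_j-y_i).
  (1,2):dx=+6,dy=+8->C; (1,3):dx=+2,dy=+2->C; (1,4):dx=+7,dy=+10->C; (1,5):dx=+3,dy=+7->C
  (1,6):dx=+5,dy=+4->C; (2,3):dx=-4,dy=-6->C; (2,4):dx=+1,dy=+2->C; (2,5):dx=-3,dy=-1->C
  (2,6):dx=-1,dy=-4->C; (3,4):dx=+5,dy=+8->C; (3,5):dx=+1,dy=+5->C; (3,6):dx=+3,dy=+2->C
  (4,5):dx=-4,dy=-3->C; (4,6):dx=-2,dy=-6->C; (5,6):dx=+2,dy=-3->D
Step 2: C = 14, D = 1, total pairs = 15.
Step 3: tau = (C - D)/(n(n-1)/2) = (14 - 1)/15 = 0.866667.
Step 4: Exact two-sided p-value (enumerate n! = 720 permutations of y under H0): p = 0.016667.
Step 5: alpha = 0.05. reject H0.

tau_b = 0.8667 (C=14, D=1), p = 0.016667, reject H0.


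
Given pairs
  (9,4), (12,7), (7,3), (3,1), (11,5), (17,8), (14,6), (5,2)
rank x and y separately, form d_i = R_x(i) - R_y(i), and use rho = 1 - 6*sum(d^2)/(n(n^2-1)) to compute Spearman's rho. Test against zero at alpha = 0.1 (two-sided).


Step 1: Rank x and y separately (midranks; no ties here).
rank(x): 9->4, 12->6, 7->3, 3->1, 11->5, 17->8, 14->7, 5->2
rank(y): 4->4, 7->7, 3->3, 1->1, 5->5, 8->8, 6->6, 2->2
Step 2: d_i = R_x(i) - R_y(i); compute d_i^2.
  (4-4)^2=0, (6-7)^2=1, (3-3)^2=0, (1-1)^2=0, (5-5)^2=0, (8-8)^2=0, (7-6)^2=1, (2-2)^2=0
sum(d^2) = 2.
Step 3: rho = 1 - 6*2 / (8*(8^2 - 1)) = 1 - 12/504 = 0.976190.
Step 4: Under H0, t = rho * sqrt((n-2)/(1-rho^2)) = 11.0235 ~ t(6).
Step 5: Two-sided p-value from the t-distribution with 6 df = 0.000033.
Step 6: alpha = 0.1. reject H0.

rho = 0.9762, p = 0.000033, reject H0 at alpha = 0.1.


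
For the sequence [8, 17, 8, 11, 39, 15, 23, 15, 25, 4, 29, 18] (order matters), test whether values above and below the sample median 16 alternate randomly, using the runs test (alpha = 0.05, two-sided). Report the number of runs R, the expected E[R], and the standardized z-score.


Step 1: Compute median = 16; label A = above, B = below.
Labels in order: BABBABABABAA  (n_A = 6, n_B = 6)
Step 2: Count runs R = 10.
Step 3: Under H0 (random ordering), E[R] = 2*n_A*n_B/(n_A+n_B) + 1 = 2*6*6/12 + 1 = 7.0000.
        Var[R] = 2*n_A*n_B*(2*n_A*n_B - n_A - n_B) / ((n_A+n_B)^2 * (n_A+n_B-1)) = 4320/1584 = 2.7273.
        SD[R] = 1.6514.
Step 4: Continuity-corrected z = (R - 0.5 - E[R]) / SD[R] = (10 - 0.5 - 7.0000) / 1.6514 = 1.5138.
Step 5: Two-sided p-value via normal approximation = 2*(1 - Phi(|z|)) = 0.130070.
Step 6: alpha = 0.05. fail to reject H0.

R = 10, z = 1.5138, p = 0.130070, fail to reject H0.


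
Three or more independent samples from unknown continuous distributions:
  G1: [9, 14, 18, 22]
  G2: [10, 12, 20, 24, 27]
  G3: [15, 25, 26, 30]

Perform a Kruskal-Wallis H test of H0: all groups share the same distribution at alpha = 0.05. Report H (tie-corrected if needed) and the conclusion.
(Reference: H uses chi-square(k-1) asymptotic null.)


Step 1: Combine all N = 13 observations and assign midranks.
sorted (value, group, rank): (9,G1,1), (10,G2,2), (12,G2,3), (14,G1,4), (15,G3,5), (18,G1,6), (20,G2,7), (22,G1,8), (24,G2,9), (25,G3,10), (26,G3,11), (27,G2,12), (30,G3,13)
Step 2: Sum ranks within each group.
R_1 = 19 (n_1 = 4)
R_2 = 33 (n_2 = 5)
R_3 = 39 (n_3 = 4)
Step 3: H = 12/(N(N+1)) * sum(R_i^2/n_i) - 3(N+1)
     = 12/(13*14) * (19^2/4 + 33^2/5 + 39^2/4) - 3*14
     = 0.065934 * 688.3 - 42
     = 3.382418.
Step 4: No ties, so H is used without correction.
Step 5: Under H0, H ~ chi^2(2); p-value = 0.184297.
Step 6: alpha = 0.05. fail to reject H0.

H = 3.3824, df = 2, p = 0.184297, fail to reject H0.


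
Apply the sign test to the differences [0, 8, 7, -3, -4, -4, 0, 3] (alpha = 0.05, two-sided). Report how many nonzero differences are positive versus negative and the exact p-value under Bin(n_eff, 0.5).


Step 1: Discard zero differences. Original n = 8; n_eff = number of nonzero differences = 6.
Nonzero differences (with sign): +8, +7, -3, -4, -4, +3
Step 2: Count signs: positive = 3, negative = 3.
Step 3: Under H0: P(positive) = 0.5, so the number of positives S ~ Bin(6, 0.5).
Step 4: Two-sided exact p-value = sum of Bin(6,0.5) probabilities at or below the observed probability = 1.000000.
Step 5: alpha = 0.05. fail to reject H0.

n_eff = 6, pos = 3, neg = 3, p = 1.000000, fail to reject H0.


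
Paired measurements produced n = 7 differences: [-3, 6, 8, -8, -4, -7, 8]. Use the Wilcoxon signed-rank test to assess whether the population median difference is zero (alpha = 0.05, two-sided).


Step 1: Drop any zero differences (none here) and take |d_i|.
|d| = [3, 6, 8, 8, 4, 7, 8]
Step 2: Midrank |d_i| (ties get averaged ranks).
ranks: |3|->1, |6|->3, |8|->6, |8|->6, |4|->2, |7|->4, |8|->6
Step 3: Attach original signs; sum ranks with positive sign and with negative sign.
W+ = 3 + 6 + 6 = 15
W- = 1 + 6 + 2 + 4 = 13
(Check: W+ + W- = 28 should equal n(n+1)/2 = 28.)
Step 4: Test statistic W = min(W+, W-) = 13.
Step 5: Ties in |d|, so use the tie-corrected normal approximation.
        E[W] = n(n+1)/4 = 7*8/4 = 14.
        Tie groups: |d|=8 (t=3); sum(t^3 - t) = 24.
        Var[W] = n(n+1)(2n+1)/24 - sum(t^3-t)/48 = 840/24 - 24/48 = 34.5.
        z = (W - E[W]) / sqrt(Var[W]) = (13 - 14) / 5.8737 = -0.1703.
        Two-sided p = 2*Phi(z) = 0.864813.
Step 6: alpha = 0.05. fail to reject H0.

W+ = 15, W- = 13, W = min = 13, p = 0.864813, fail to reject H0.


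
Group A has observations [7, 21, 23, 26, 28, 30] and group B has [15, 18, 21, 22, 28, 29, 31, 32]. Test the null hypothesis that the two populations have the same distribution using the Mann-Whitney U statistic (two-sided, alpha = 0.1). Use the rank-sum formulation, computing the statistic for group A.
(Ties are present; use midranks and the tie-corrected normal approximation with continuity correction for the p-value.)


Step 1: Combine and sort all 14 observations; assign midranks.
sorted (value, group): (7,X), (15,Y), (18,Y), (21,X), (21,Y), (22,Y), (23,X), (26,X), (28,X), (28,Y), (29,Y), (30,X), (31,Y), (32,Y)
ranks: 7->1, 15->2, 18->3, 21->4.5, 21->4.5, 22->6, 23->7, 26->8, 28->9.5, 28->9.5, 29->11, 30->12, 31->13, 32->14
Step 2: Rank sum for X: R1 = 1 + 4.5 + 7 + 8 + 9.5 + 12 = 42.
Step 3: U_X = R1 - n1(n1+1)/2 = 42 - 6*7/2 = 42 - 21 = 21.
       U_Y = n1*n2 - U_X = 48 - 21 = 27.
Step 4: Ties are present, so use the tie-corrected normal approximation (with continuity correction) for the p-value.
Step 5: p-value = 0.746347; compare to alpha = 0.1. fail to reject H0.

U_X = 21, p = 0.746347, fail to reject H0 at alpha = 0.1.


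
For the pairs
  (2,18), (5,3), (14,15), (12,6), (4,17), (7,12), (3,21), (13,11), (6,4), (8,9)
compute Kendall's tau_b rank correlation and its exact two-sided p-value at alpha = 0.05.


Step 1: Enumerate the 45 unordered pairs (i,j) with i<j and classify each by sign(x_j-x_i) * sign(y_j-y_i).
  (1,2):dx=+3,dy=-15->D; (1,3):dx=+12,dy=-3->D; (1,4):dx=+10,dy=-12->D; (1,5):dx=+2,dy=-1->D
  (1,6):dx=+5,dy=-6->D; (1,7):dx=+1,dy=+3->C; (1,8):dx=+11,dy=-7->D; (1,9):dx=+4,dy=-14->D
  (1,10):dx=+6,dy=-9->D; (2,3):dx=+9,dy=+12->C; (2,4):dx=+7,dy=+3->C; (2,5):dx=-1,dy=+14->D
  (2,6):dx=+2,dy=+9->C; (2,7):dx=-2,dy=+18->D; (2,8):dx=+8,dy=+8->C; (2,9):dx=+1,dy=+1->C
  (2,10):dx=+3,dy=+6->C; (3,4):dx=-2,dy=-9->C; (3,5):dx=-10,dy=+2->D; (3,6):dx=-7,dy=-3->C
  (3,7):dx=-11,dy=+6->D; (3,8):dx=-1,dy=-4->C; (3,9):dx=-8,dy=-11->C; (3,10):dx=-6,dy=-6->C
  (4,5):dx=-8,dy=+11->D; (4,6):dx=-5,dy=+6->D; (4,7):dx=-9,dy=+15->D; (4,8):dx=+1,dy=+5->C
  (4,9):dx=-6,dy=-2->C; (4,10):dx=-4,dy=+3->D; (5,6):dx=+3,dy=-5->D; (5,7):dx=-1,dy=+4->D
  (5,8):dx=+9,dy=-6->D; (5,9):dx=+2,dy=-13->D; (5,10):dx=+4,dy=-8->D; (6,7):dx=-4,dy=+9->D
  (6,8):dx=+6,dy=-1->D; (6,9):dx=-1,dy=-8->C; (6,10):dx=+1,dy=-3->D; (7,8):dx=+10,dy=-10->D
  (7,9):dx=+3,dy=-17->D; (7,10):dx=+5,dy=-12->D; (8,9):dx=-7,dy=-7->C; (8,10):dx=-5,dy=-2->C
  (9,10):dx=+2,dy=+5->C
Step 2: C = 18, D = 27, total pairs = 45.
Step 3: tau = (C - D)/(n(n-1)/2) = (18 - 27)/45 = -0.200000.
Step 4: Exact two-sided p-value (enumerate n! = 3628800 permutations of y under H0): p = 0.484313.
Step 5: alpha = 0.05. fail to reject H0.

tau_b = -0.2000 (C=18, D=27), p = 0.484313, fail to reject H0.


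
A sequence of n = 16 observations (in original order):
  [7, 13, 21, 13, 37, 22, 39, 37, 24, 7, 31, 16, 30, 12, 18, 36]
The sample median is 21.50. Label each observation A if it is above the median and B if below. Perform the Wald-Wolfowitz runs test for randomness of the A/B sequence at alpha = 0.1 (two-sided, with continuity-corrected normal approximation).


Step 1: Compute median = 21.50; label A = above, B = below.
Labels in order: BBBBAAAAABABABBA  (n_A = 8, n_B = 8)
Step 2: Count runs R = 8.
Step 3: Under H0 (random ordering), E[R] = 2*n_A*n_B/(n_A+n_B) + 1 = 2*8*8/16 + 1 = 9.0000.
        Var[R] = 2*n_A*n_B*(2*n_A*n_B - n_A - n_B) / ((n_A+n_B)^2 * (n_A+n_B-1)) = 14336/3840 = 3.7333.
        SD[R] = 1.9322.
Step 4: Continuity-corrected z = (R + 0.5 - E[R]) / SD[R] = (8 + 0.5 - 9.0000) / 1.9322 = -0.2588.
Step 5: Two-sided p-value via normal approximation = 2*(1 - Phi(|z|)) = 0.795809.
Step 6: alpha = 0.1. fail to reject H0.

R = 8, z = -0.2588, p = 0.795809, fail to reject H0.


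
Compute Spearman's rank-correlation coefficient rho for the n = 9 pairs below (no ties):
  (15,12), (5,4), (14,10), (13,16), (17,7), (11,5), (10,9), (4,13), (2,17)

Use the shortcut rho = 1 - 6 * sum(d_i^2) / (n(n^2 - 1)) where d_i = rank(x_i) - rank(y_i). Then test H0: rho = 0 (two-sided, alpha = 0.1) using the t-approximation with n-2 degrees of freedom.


Step 1: Rank x and y separately (midranks; no ties here).
rank(x): 15->8, 5->3, 14->7, 13->6, 17->9, 11->5, 10->4, 4->2, 2->1
rank(y): 12->6, 4->1, 10->5, 16->8, 7->3, 5->2, 9->4, 13->7, 17->9
Step 2: d_i = R_x(i) - R_y(i); compute d_i^2.
  (8-6)^2=4, (3-1)^2=4, (7-5)^2=4, (6-8)^2=4, (9-3)^2=36, (5-2)^2=9, (4-4)^2=0, (2-7)^2=25, (1-9)^2=64
sum(d^2) = 150.
Step 3: rho = 1 - 6*150 / (9*(9^2 - 1)) = 1 - 900/720 = -0.250000.
Step 4: Under H0, t = rho * sqrt((n-2)/(1-rho^2)) = -0.6831 ~ t(7).
Step 5: Two-sided p-value from the t-distribution with 7 df = 0.516490.
Step 6: alpha = 0.1. fail to reject H0.

rho = -0.2500, p = 0.516490, fail to reject H0 at alpha = 0.1.


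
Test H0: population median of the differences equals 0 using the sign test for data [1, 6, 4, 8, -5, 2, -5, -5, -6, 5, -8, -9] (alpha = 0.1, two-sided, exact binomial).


Step 1: Discard zero differences. Original n = 12; n_eff = number of nonzero differences = 12.
Nonzero differences (with sign): +1, +6, +4, +8, -5, +2, -5, -5, -6, +5, -8, -9
Step 2: Count signs: positive = 6, negative = 6.
Step 3: Under H0: P(positive) = 0.5, so the number of positives S ~ Bin(12, 0.5).
Step 4: Two-sided exact p-value = sum of Bin(12,0.5) probabilities at or below the observed probability = 1.000000.
Step 5: alpha = 0.1. fail to reject H0.

n_eff = 12, pos = 6, neg = 6, p = 1.000000, fail to reject H0.


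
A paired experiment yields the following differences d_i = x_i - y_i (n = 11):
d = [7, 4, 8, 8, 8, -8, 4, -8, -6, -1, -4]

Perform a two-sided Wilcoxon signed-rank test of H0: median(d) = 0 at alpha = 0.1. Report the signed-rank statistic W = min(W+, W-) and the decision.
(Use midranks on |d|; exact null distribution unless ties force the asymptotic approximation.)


Step 1: Drop any zero differences (none here) and take |d_i|.
|d| = [7, 4, 8, 8, 8, 8, 4, 8, 6, 1, 4]
Step 2: Midrank |d_i| (ties get averaged ranks).
ranks: |7|->6, |4|->3, |8|->9, |8|->9, |8|->9, |8|->9, |4|->3, |8|->9, |6|->5, |1|->1, |4|->3
Step 3: Attach original signs; sum ranks with positive sign and with negative sign.
W+ = 6 + 3 + 9 + 9 + 9 + 3 = 39
W- = 9 + 9 + 5 + 1 + 3 = 27
(Check: W+ + W- = 66 should equal n(n+1)/2 = 66.)
Step 4: Test statistic W = min(W+, W-) = 27.
Step 5: Ties in |d|, so use the tie-corrected normal approximation.
        E[W] = n(n+1)/4 = 11*12/4 = 33.
        Tie groups: |d|=4 (t=3), |d|=8 (t=5); sum(t^3 - t) = 144.
        Var[W] = n(n+1)(2n+1)/24 - sum(t^3-t)/48 = 3036/24 - 144/48 = 123.5.
        z = (W - E[W]) / sqrt(Var[W]) = (27 - 33) / 11.1131 = -0.5399.
        Two-sided p = 2*Phi(z) = 0.589262.
Step 6: alpha = 0.1. fail to reject H0.

W+ = 39, W- = 27, W = min = 27, p = 0.589262, fail to reject H0.


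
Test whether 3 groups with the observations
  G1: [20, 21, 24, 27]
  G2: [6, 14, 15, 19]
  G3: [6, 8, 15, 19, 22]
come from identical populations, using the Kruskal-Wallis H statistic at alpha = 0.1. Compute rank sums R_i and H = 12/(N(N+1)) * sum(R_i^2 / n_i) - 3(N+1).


Step 1: Combine all N = 13 observations and assign midranks.
sorted (value, group, rank): (6,G2,1.5), (6,G3,1.5), (8,G3,3), (14,G2,4), (15,G2,5.5), (15,G3,5.5), (19,G2,7.5), (19,G3,7.5), (20,G1,9), (21,G1,10), (22,G3,11), (24,G1,12), (27,G1,13)
Step 2: Sum ranks within each group.
R_1 = 44 (n_1 = 4)
R_2 = 18.5 (n_2 = 4)
R_3 = 28.5 (n_3 = 5)
Step 3: H = 12/(N(N+1)) * sum(R_i^2/n_i) - 3(N+1)
     = 12/(13*14) * (44^2/4 + 18.5^2/4 + 28.5^2/5) - 3*14
     = 0.065934 * 732.013 - 42
     = 6.264560.
Step 4: Ties present; correction factor C = 1 - 18/(13^3 - 13) = 0.991758. Corrected H = 6.264560 / 0.991758 = 6.316620.
Step 5: Under H0, H ~ chi^2(2); p-value = 0.042497.
Step 6: alpha = 0.1. reject H0.

H = 6.3166, df = 2, p = 0.042497, reject H0.


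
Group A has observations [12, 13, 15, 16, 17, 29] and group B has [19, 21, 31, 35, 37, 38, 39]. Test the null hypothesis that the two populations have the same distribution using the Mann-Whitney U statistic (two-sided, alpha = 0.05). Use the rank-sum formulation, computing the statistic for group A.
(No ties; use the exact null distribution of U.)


Step 1: Combine and sort all 13 observations; assign midranks.
sorted (value, group): (12,X), (13,X), (15,X), (16,X), (17,X), (19,Y), (21,Y), (29,X), (31,Y), (35,Y), (37,Y), (38,Y), (39,Y)
ranks: 12->1, 13->2, 15->3, 16->4, 17->5, 19->6, 21->7, 29->8, 31->9, 35->10, 37->11, 38->12, 39->13
Step 2: Rank sum for X: R1 = 1 + 2 + 3 + 4 + 5 + 8 = 23.
Step 3: U_X = R1 - n1(n1+1)/2 = 23 - 6*7/2 = 23 - 21 = 2.
       U_Y = n1*n2 - U_X = 42 - 2 = 40.
Step 4: No ties, so the exact null distribution of U (based on enumerating the C(13,6) = 1716 equally likely rank assignments) gives the two-sided p-value.
Step 5: p-value = 0.004662; compare to alpha = 0.05. reject H0.

U_X = 2, p = 0.004662, reject H0 at alpha = 0.05.


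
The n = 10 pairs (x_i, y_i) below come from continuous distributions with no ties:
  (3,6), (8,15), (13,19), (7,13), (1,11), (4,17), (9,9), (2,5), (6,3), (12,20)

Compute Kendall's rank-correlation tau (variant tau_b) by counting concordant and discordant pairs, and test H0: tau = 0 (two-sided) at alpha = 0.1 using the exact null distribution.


Step 1: Enumerate the 45 unordered pairs (i,j) with i<j and classify each by sign(x_j-x_i) * sign(y_j-y_i).
  (1,2):dx=+5,dy=+9->C; (1,3):dx=+10,dy=+13->C; (1,4):dx=+4,dy=+7->C; (1,5):dx=-2,dy=+5->D
  (1,6):dx=+1,dy=+11->C; (1,7):dx=+6,dy=+3->C; (1,8):dx=-1,dy=-1->C; (1,9):dx=+3,dy=-3->D
  (1,10):dx=+9,dy=+14->C; (2,3):dx=+5,dy=+4->C; (2,4):dx=-1,dy=-2->C; (2,5):dx=-7,dy=-4->C
  (2,6):dx=-4,dy=+2->D; (2,7):dx=+1,dy=-6->D; (2,8):dx=-6,dy=-10->C; (2,9):dx=-2,dy=-12->C
  (2,10):dx=+4,dy=+5->C; (3,4):dx=-6,dy=-6->C; (3,5):dx=-12,dy=-8->C; (3,6):dx=-9,dy=-2->C
  (3,7):dx=-4,dy=-10->C; (3,8):dx=-11,dy=-14->C; (3,9):dx=-7,dy=-16->C; (3,10):dx=-1,dy=+1->D
  (4,5):dx=-6,dy=-2->C; (4,6):dx=-3,dy=+4->D; (4,7):dx=+2,dy=-4->D; (4,8):dx=-5,dy=-8->C
  (4,9):dx=-1,dy=-10->C; (4,10):dx=+5,dy=+7->C; (5,6):dx=+3,dy=+6->C; (5,7):dx=+8,dy=-2->D
  (5,8):dx=+1,dy=-6->D; (5,9):dx=+5,dy=-8->D; (5,10):dx=+11,dy=+9->C; (6,7):dx=+5,dy=-8->D
  (6,8):dx=-2,dy=-12->C; (6,9):dx=+2,dy=-14->D; (6,10):dx=+8,dy=+3->C; (7,8):dx=-7,dy=-4->C
  (7,9):dx=-3,dy=-6->C; (7,10):dx=+3,dy=+11->C; (8,9):dx=+4,dy=-2->D; (8,10):dx=+10,dy=+15->C
  (9,10):dx=+6,dy=+17->C
Step 2: C = 32, D = 13, total pairs = 45.
Step 3: tau = (C - D)/(n(n-1)/2) = (32 - 13)/45 = 0.422222.
Step 4: Exact two-sided p-value (enumerate n! = 3628800 permutations of y under H0): p = 0.108313.
Step 5: alpha = 0.1. fail to reject H0.

tau_b = 0.4222 (C=32, D=13), p = 0.108313, fail to reject H0.


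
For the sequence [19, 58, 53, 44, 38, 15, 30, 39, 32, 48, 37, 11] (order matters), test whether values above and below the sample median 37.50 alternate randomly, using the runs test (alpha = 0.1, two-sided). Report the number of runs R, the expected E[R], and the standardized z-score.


Step 1: Compute median = 37.50; label A = above, B = below.
Labels in order: BAAAABBABABB  (n_A = 6, n_B = 6)
Step 2: Count runs R = 7.
Step 3: Under H0 (random ordering), E[R] = 2*n_A*n_B/(n_A+n_B) + 1 = 2*6*6/12 + 1 = 7.0000.
        Var[R] = 2*n_A*n_B*(2*n_A*n_B - n_A - n_B) / ((n_A+n_B)^2 * (n_A+n_B-1)) = 4320/1584 = 2.7273.
        SD[R] = 1.6514.
Step 4: R = E[R], so z = 0 with no continuity correction.
Step 5: Two-sided p-value via normal approximation = 2*(1 - Phi(|z|)) = 1.000000.
Step 6: alpha = 0.1. fail to reject H0.

R = 7, z = 0.0000, p = 1.000000, fail to reject H0.


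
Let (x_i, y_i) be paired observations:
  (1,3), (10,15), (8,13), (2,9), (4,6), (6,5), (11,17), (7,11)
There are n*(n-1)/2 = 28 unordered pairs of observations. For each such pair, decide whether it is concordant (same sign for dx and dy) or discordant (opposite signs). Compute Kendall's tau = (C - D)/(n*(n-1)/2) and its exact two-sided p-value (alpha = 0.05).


Step 1: Enumerate the 28 unordered pairs (i,j) with i<j and classify each by sign(x_j-x_i) * sign(y_j-y_i).
  (1,2):dx=+9,dy=+12->C; (1,3):dx=+7,dy=+10->C; (1,4):dx=+1,dy=+6->C; (1,5):dx=+3,dy=+3->C
  (1,6):dx=+5,dy=+2->C; (1,7):dx=+10,dy=+14->C; (1,8):dx=+6,dy=+8->C; (2,3):dx=-2,dy=-2->C
  (2,4):dx=-8,dy=-6->C; (2,5):dx=-6,dy=-9->C; (2,6):dx=-4,dy=-10->C; (2,7):dx=+1,dy=+2->C
  (2,8):dx=-3,dy=-4->C; (3,4):dx=-6,dy=-4->C; (3,5):dx=-4,dy=-7->C; (3,6):dx=-2,dy=-8->C
  (3,7):dx=+3,dy=+4->C; (3,8):dx=-1,dy=-2->C; (4,5):dx=+2,dy=-3->D; (4,6):dx=+4,dy=-4->D
  (4,7):dx=+9,dy=+8->C; (4,8):dx=+5,dy=+2->C; (5,6):dx=+2,dy=-1->D; (5,7):dx=+7,dy=+11->C
  (5,8):dx=+3,dy=+5->C; (6,7):dx=+5,dy=+12->C; (6,8):dx=+1,dy=+6->C; (7,8):dx=-4,dy=-6->C
Step 2: C = 25, D = 3, total pairs = 28.
Step 3: tau = (C - D)/(n(n-1)/2) = (25 - 3)/28 = 0.785714.
Step 4: Exact two-sided p-value (enumerate n! = 40320 permutations of y under H0): p = 0.005506.
Step 5: alpha = 0.05. reject H0.

tau_b = 0.7857 (C=25, D=3), p = 0.005506, reject H0.


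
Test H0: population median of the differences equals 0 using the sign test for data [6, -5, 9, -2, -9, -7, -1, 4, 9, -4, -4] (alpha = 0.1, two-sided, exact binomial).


Step 1: Discard zero differences. Original n = 11; n_eff = number of nonzero differences = 11.
Nonzero differences (with sign): +6, -5, +9, -2, -9, -7, -1, +4, +9, -4, -4
Step 2: Count signs: positive = 4, negative = 7.
Step 3: Under H0: P(positive) = 0.5, so the number of positives S ~ Bin(11, 0.5).
Step 4: Two-sided exact p-value = sum of Bin(11,0.5) probabilities at or below the observed probability = 0.548828.
Step 5: alpha = 0.1. fail to reject H0.

n_eff = 11, pos = 4, neg = 7, p = 0.548828, fail to reject H0.


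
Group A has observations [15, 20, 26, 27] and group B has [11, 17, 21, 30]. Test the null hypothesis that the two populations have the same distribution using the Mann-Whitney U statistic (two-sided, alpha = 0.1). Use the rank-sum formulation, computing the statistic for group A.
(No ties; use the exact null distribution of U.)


Step 1: Combine and sort all 8 observations; assign midranks.
sorted (value, group): (11,Y), (15,X), (17,Y), (20,X), (21,Y), (26,X), (27,X), (30,Y)
ranks: 11->1, 15->2, 17->3, 20->4, 21->5, 26->6, 27->7, 30->8
Step 2: Rank sum for X: R1 = 2 + 4 + 6 + 7 = 19.
Step 3: U_X = R1 - n1(n1+1)/2 = 19 - 4*5/2 = 19 - 10 = 9.
       U_Y = n1*n2 - U_X = 16 - 9 = 7.
Step 4: No ties, so the exact null distribution of U (based on enumerating the C(8,4) = 70 equally likely rank assignments) gives the two-sided p-value.
Step 5: p-value = 0.885714; compare to alpha = 0.1. fail to reject H0.

U_X = 9, p = 0.885714, fail to reject H0 at alpha = 0.1.


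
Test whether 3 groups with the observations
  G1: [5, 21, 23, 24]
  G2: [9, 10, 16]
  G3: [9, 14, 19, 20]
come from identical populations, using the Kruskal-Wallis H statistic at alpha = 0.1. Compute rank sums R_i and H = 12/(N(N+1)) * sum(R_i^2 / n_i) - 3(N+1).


Step 1: Combine all N = 11 observations and assign midranks.
sorted (value, group, rank): (5,G1,1), (9,G2,2.5), (9,G3,2.5), (10,G2,4), (14,G3,5), (16,G2,6), (19,G3,7), (20,G3,8), (21,G1,9), (23,G1,10), (24,G1,11)
Step 2: Sum ranks within each group.
R_1 = 31 (n_1 = 4)
R_2 = 12.5 (n_2 = 3)
R_3 = 22.5 (n_3 = 4)
Step 3: H = 12/(N(N+1)) * sum(R_i^2/n_i) - 3(N+1)
     = 12/(11*12) * (31^2/4 + 12.5^2/3 + 22.5^2/4) - 3*12
     = 0.090909 * 418.896 - 36
     = 2.081439.
Step 4: Ties present; correction factor C = 1 - 6/(11^3 - 11) = 0.995455. Corrected H = 2.081439 / 0.995455 = 2.090944.
Step 5: Under H0, H ~ chi^2(2); p-value = 0.351526.
Step 6: alpha = 0.1. fail to reject H0.

H = 2.0909, df = 2, p = 0.351526, fail to reject H0.


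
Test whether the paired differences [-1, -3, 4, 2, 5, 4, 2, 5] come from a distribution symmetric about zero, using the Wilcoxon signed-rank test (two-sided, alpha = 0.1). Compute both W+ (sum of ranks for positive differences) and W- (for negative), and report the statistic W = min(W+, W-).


Step 1: Drop any zero differences (none here) and take |d_i|.
|d| = [1, 3, 4, 2, 5, 4, 2, 5]
Step 2: Midrank |d_i| (ties get averaged ranks).
ranks: |1|->1, |3|->4, |4|->5.5, |2|->2.5, |5|->7.5, |4|->5.5, |2|->2.5, |5|->7.5
Step 3: Attach original signs; sum ranks with positive sign and with negative sign.
W+ = 5.5 + 2.5 + 7.5 + 5.5 + 2.5 + 7.5 = 31
W- = 1 + 4 = 5
(Check: W+ + W- = 36 should equal n(n+1)/2 = 36.)
Step 4: Test statistic W = min(W+, W-) = 5.
Step 5: Ties in |d|, so use the tie-corrected normal approximation.
        E[W] = n(n+1)/4 = 8*9/4 = 18.
        Tie groups: |d|=2 (t=2), |d|=4 (t=2), |d|=5 (t=2); sum(t^3 - t) = 18.
        Var[W] = n(n+1)(2n+1)/24 - sum(t^3-t)/48 = 1224/24 - 18/48 = 50.625.
        z = (W - E[W]) / sqrt(Var[W]) = (5 - 18) / 7.1151 = -1.8271.
        Two-sided p = 2*Phi(z) = 0.067686.
Step 6: alpha = 0.1. reject H0.

W+ = 31, W- = 5, W = min = 5, p = 0.067686, reject H0.


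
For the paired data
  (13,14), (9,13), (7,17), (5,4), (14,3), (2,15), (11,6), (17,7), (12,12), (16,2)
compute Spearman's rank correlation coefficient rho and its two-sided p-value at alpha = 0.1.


Step 1: Rank x and y separately (midranks; no ties here).
rank(x): 13->7, 9->4, 7->3, 5->2, 14->8, 2->1, 11->5, 17->10, 12->6, 16->9
rank(y): 14->8, 13->7, 17->10, 4->3, 3->2, 15->9, 6->4, 7->5, 12->6, 2->1
Step 2: d_i = R_x(i) - R_y(i); compute d_i^2.
  (7-8)^2=1, (4-7)^2=9, (3-10)^2=49, (2-3)^2=1, (8-2)^2=36, (1-9)^2=64, (5-4)^2=1, (10-5)^2=25, (6-6)^2=0, (9-1)^2=64
sum(d^2) = 250.
Step 3: rho = 1 - 6*250 / (10*(10^2 - 1)) = 1 - 1500/990 = -0.515152.
Step 4: Under H0, t = rho * sqrt((n-2)/(1-rho^2)) = -1.7000 ~ t(8).
Step 5: Two-sided p-value from the t-distribution with 8 df = 0.127553.
Step 6: alpha = 0.1. fail to reject H0.

rho = -0.5152, p = 0.127553, fail to reject H0 at alpha = 0.1.


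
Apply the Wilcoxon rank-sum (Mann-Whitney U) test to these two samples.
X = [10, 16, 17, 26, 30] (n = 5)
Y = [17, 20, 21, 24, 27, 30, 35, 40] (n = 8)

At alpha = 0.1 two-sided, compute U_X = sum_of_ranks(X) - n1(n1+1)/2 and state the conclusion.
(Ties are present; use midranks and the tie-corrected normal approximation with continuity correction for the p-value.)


Step 1: Combine and sort all 13 observations; assign midranks.
sorted (value, group): (10,X), (16,X), (17,X), (17,Y), (20,Y), (21,Y), (24,Y), (26,X), (27,Y), (30,X), (30,Y), (35,Y), (40,Y)
ranks: 10->1, 16->2, 17->3.5, 17->3.5, 20->5, 21->6, 24->7, 26->8, 27->9, 30->10.5, 30->10.5, 35->12, 40->13
Step 2: Rank sum for X: R1 = 1 + 2 + 3.5 + 8 + 10.5 = 25.
Step 3: U_X = R1 - n1(n1+1)/2 = 25 - 5*6/2 = 25 - 15 = 10.
       U_Y = n1*n2 - U_X = 40 - 10 = 30.
Step 4: Ties are present, so use the tie-corrected normal approximation (with continuity correction) for the p-value.
Step 5: p-value = 0.163169; compare to alpha = 0.1. fail to reject H0.

U_X = 10, p = 0.163169, fail to reject H0 at alpha = 0.1.
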